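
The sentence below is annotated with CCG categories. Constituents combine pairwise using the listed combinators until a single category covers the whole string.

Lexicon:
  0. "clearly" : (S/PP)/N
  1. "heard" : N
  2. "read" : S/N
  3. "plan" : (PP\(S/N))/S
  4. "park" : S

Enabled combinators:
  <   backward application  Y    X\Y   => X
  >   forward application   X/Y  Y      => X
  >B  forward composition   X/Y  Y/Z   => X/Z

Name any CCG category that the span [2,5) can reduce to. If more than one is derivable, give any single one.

[0,5] S   >
  [0,2] S/PP   >
    [0,1] "clearly" : (S/PP)/N
    [1,2] "heard" : N
  [2,5] PP   <
    [2,3] "read" : S/N
    [3,5] PP\(S/N)   >
      [3,4] "plan" : (PP\(S/N))/S
      [4,5] "park" : S

PP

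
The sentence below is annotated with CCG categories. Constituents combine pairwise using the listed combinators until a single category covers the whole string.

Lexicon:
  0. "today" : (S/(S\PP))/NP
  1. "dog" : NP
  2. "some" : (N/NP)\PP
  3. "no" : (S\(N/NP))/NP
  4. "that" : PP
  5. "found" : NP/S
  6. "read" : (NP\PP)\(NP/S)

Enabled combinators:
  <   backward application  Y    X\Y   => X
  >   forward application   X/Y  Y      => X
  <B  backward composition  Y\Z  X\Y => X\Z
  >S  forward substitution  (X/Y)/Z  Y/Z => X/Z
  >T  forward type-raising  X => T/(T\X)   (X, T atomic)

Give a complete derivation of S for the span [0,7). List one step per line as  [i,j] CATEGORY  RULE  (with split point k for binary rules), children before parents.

[0,7] S   >
  [0,2] S/(S\PP)   >
    [0,1] "today" : (S/(S\PP))/NP
    [1,2] "dog" : NP
  [2,7] S\PP   <B
    [2,3] "some" : (N/NP)\PP
    [3,7] S\(N/NP)   >
      [3,4] "no" : (S\(N/NP))/NP
      [4,7] NP   >
        [4,5] NP/(NP\PP)   >T
          [4,5] "that" : PP
        [5,7] NP\PP   <
          [5,6] "found" : NP/S
          [6,7] "read" : (NP\PP)\(NP/S)

[0,1] (S/(S\PP))/NP  lex  "today"
[1,2] NP  lex  "dog"
[0,2] S/(S\PP)  >  k=1
[2,3] (N/NP)\PP  lex  "some"
[3,4] (S\(N/NP))/NP  lex  "no"
[4,5] PP  lex  "that"
[4,5] NP/(NP\PP)  >T
[5,6] NP/S  lex  "found"
[6,7] (NP\PP)\(NP/S)  lex  "read"
[5,7] NP\PP  <  k=6
[4,7] NP  >  k=5
[3,7] S\(N/NP)  >  k=4
[2,7] S\PP  <B  k=3
[0,7] S  >  k=2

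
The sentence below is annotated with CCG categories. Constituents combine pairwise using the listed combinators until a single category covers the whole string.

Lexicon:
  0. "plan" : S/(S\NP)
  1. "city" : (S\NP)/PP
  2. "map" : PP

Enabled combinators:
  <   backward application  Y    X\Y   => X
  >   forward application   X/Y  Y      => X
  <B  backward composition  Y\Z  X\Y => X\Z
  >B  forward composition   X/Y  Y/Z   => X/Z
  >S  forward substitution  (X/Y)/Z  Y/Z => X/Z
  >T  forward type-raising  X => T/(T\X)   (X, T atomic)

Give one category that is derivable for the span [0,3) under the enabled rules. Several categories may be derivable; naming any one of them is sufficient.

[0,3] S   >
  [0,1] "plan" : S/(S\NP)
  [1,3] S\NP   >
    [1,2] "city" : (S\NP)/PP
    [2,3] "map" : PP

S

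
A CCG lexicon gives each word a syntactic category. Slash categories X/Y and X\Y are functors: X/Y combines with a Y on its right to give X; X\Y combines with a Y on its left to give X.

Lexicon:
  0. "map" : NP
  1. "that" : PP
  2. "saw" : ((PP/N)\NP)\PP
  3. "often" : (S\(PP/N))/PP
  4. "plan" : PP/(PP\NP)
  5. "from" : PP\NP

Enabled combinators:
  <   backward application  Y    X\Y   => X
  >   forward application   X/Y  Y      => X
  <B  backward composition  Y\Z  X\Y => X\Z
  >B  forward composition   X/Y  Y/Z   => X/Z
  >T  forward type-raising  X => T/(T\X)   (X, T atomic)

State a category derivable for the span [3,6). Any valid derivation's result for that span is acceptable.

S\(PP/N)

[0,6] S   <
  [0,3] PP/N   <
    [0,1] "map" : NP
    [1,3] (PP/N)\NP   <
      [1,2] "that" : PP
      [2,3] "saw" : ((PP/N)\NP)\PP
  [3,6] S\(PP/N)   >
    [3,4] "often" : (S\(PP/N))/PP
    [4,6] PP   >
      [4,5] "plan" : PP/(PP\NP)
      [5,6] "from" : PP\NP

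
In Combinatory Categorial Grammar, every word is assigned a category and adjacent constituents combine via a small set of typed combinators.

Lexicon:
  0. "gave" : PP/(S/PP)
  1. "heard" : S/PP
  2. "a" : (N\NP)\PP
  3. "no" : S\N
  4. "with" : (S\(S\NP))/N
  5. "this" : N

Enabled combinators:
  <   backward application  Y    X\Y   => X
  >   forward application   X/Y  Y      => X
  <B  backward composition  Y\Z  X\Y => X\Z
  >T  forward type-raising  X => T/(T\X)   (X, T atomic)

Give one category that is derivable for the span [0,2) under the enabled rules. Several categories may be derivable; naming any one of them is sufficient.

[0,6] S   <
  [0,4] S\NP   <B
    [0,3] N\NP   <
      [0,2] PP   >
        [0,1] "gave" : PP/(S/PP)
        [1,2] "heard" : S/PP
      [2,3] "a" : (N\NP)\PP
    [3,4] "no" : S\N
  [4,6] S\(S\NP)   >
    [4,5] "with" : (S\(S\NP))/N
    [5,6] "this" : N

PP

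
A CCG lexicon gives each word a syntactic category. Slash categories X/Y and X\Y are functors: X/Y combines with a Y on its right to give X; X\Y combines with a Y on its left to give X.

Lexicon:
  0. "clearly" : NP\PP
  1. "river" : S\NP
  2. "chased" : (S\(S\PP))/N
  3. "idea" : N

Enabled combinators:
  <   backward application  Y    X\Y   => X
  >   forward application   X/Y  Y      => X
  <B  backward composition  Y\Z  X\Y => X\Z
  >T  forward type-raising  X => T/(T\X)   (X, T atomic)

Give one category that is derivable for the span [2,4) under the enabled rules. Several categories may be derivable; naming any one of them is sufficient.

[0,4] S   <
  [0,2] S\PP   <B
    [0,1] "clearly" : NP\PP
    [1,2] "river" : S\NP
  [2,4] S\(S\PP)   >
    [2,3] "chased" : (S\(S\PP))/N
    [3,4] "idea" : N

S\(S\PP)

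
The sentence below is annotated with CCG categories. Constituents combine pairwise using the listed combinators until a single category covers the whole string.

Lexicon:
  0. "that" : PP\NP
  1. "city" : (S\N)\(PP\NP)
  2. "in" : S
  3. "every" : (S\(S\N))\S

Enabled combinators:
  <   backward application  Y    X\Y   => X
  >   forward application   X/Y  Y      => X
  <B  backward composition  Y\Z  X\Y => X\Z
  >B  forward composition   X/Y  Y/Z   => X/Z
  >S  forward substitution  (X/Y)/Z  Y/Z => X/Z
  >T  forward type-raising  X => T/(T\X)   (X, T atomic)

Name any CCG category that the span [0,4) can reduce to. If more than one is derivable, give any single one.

S

[0,4] S   <
  [0,2] S\N   <
    [0,1] "that" : PP\NP
    [1,2] "city" : (S\N)\(PP\NP)
  [2,4] S\(S\N)   <
    [2,3] "in" : S
    [3,4] "every" : (S\(S\N))\S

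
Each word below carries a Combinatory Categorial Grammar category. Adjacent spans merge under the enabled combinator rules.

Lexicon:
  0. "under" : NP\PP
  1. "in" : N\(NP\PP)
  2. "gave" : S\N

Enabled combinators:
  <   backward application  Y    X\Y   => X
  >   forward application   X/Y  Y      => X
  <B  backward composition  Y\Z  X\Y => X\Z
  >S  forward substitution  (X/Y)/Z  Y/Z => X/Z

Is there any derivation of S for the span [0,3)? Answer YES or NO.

[0,3] S   <
  [0,2] N   <
    [0,1] "under" : NP\PP
    [1,2] "in" : N\(NP\PP)
  [2,3] "gave" : S\N

YES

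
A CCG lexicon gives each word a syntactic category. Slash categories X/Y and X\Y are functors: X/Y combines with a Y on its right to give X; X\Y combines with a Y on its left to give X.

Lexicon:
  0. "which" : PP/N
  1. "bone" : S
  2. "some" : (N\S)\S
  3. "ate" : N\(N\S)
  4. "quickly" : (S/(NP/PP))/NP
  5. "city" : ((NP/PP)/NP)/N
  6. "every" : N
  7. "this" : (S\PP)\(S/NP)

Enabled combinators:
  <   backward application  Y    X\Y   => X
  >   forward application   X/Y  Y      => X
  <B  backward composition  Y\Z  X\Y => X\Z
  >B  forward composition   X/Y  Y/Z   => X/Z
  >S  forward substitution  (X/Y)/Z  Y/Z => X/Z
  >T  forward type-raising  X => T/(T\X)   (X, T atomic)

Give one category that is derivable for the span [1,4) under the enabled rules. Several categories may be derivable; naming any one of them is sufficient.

[0,8] S   <
  [0,4] PP   >
    [0,1] "which" : PP/N
    [1,4] N   <
      [1,3] N\S   <
        [1,2] "bone" : S
        [2,3] "some" : (N\S)\S
      [3,4] "ate" : N\(N\S)
  [4,8] S\PP   <
    [4,7] S/NP   >S
      [4,5] "quickly" : (S/(NP/PP))/NP
      [5,7] (NP/PP)/NP   >
        [5,6] "city" : ((NP/PP)/NP)/N
        [6,7] "every" : N
    [7,8] "this" : (S\PP)\(S/NP)

N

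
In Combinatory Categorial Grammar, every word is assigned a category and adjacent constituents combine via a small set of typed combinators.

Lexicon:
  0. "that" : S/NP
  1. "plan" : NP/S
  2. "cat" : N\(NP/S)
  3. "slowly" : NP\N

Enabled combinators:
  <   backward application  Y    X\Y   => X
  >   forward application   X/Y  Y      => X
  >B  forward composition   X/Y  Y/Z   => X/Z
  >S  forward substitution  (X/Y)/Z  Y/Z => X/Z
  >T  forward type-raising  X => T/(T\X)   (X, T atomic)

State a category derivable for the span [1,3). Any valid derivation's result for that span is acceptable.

N

[0,4] S   >
  [0,1] "that" : S/NP
  [1,4] NP   <
    [1,3] N   <
      [1,2] "plan" : NP/S
      [2,3] "cat" : N\(NP/S)
    [3,4] "slowly" : NP\N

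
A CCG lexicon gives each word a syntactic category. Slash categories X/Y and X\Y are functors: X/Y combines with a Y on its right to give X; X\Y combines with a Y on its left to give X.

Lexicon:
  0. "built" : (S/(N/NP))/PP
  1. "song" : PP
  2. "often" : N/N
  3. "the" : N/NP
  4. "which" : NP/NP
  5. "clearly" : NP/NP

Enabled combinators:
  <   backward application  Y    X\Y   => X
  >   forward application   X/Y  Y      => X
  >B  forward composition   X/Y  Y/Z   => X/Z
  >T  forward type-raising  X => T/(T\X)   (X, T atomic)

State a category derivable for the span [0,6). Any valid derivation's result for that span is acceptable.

S

[0,6] S   >
  [0,2] S/(N/NP)   >
    [0,1] "built" : (S/(N/NP))/PP
    [1,2] "song" : PP
  [2,6] N/NP   >B
    [2,3] "often" : N/N
    [3,6] N/NP   >B
      [3,5] N/NP   >B
        [3,4] "the" : N/NP
        [4,5] "which" : NP/NP
      [5,6] "clearly" : NP/NP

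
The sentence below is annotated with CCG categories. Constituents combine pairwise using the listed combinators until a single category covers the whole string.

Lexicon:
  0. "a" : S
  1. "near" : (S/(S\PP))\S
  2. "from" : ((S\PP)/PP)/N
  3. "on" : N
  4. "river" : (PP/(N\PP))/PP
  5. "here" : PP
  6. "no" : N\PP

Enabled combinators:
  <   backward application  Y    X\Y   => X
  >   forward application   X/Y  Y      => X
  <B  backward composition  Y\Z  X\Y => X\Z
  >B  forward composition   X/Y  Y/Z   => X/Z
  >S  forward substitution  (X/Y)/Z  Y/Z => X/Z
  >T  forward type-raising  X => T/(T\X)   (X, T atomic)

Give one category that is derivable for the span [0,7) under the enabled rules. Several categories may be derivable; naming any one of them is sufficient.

S

[0,7] S   >
  [0,2] S/(S\PP)   <
    [0,1] "a" : S
    [1,2] "near" : (S/(S\PP))\S
  [2,7] S\PP   >
    [2,4] (S\PP)/PP   >
      [2,3] "from" : ((S\PP)/PP)/N
      [3,4] "on" : N
    [4,7] PP   >
      [4,6] PP/(N\PP)   >
        [4,5] "river" : (PP/(N\PP))/PP
        [5,6] "here" : PP
      [6,7] "no" : N\PP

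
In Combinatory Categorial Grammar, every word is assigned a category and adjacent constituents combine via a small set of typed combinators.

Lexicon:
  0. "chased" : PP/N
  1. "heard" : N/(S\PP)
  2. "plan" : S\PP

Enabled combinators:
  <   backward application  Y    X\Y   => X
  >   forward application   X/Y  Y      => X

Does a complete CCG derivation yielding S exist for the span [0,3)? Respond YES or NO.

NO

PP/N N/(S\PP) S\PP
CKY chart[0,3] = {PP}; S ∉ chart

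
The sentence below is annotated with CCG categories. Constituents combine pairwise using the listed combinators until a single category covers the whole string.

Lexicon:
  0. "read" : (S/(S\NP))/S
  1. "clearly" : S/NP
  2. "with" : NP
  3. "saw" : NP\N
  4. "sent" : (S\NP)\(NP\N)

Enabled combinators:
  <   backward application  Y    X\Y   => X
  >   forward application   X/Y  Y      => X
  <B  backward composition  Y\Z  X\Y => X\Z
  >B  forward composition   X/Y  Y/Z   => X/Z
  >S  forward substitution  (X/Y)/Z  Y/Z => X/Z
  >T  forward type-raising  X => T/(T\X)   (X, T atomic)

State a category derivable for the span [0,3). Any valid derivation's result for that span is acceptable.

[0,5] S   >
  [0,3] S/(S\NP)   >
    [0,1] "read" : (S/(S\NP))/S
    [1,3] S   >
      [1,2] "clearly" : S/NP
      [2,3] "with" : NP
  [3,5] S\NP   <
    [3,4] "saw" : NP\N
    [4,5] "sent" : (S\NP)\(NP\N)

S/(S\NP)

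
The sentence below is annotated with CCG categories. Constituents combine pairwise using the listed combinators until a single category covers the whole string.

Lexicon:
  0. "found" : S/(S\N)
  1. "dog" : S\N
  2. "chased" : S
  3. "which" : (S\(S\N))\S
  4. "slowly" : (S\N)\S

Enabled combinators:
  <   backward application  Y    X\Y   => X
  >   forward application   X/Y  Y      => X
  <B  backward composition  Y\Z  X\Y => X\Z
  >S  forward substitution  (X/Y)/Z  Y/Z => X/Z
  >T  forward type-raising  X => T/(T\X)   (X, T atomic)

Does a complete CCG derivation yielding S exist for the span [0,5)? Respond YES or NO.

YES

[0,5] S   >
  [0,1] "found" : S/(S\N)
  [1,5] S\N   <
    [1,4] S   <
      [1,2] "dog" : S\N
      [2,4] S\(S\N)   <
        [2,3] "chased" : S
        [3,4] "which" : (S\(S\N))\S
    [4,5] "slowly" : (S\N)\S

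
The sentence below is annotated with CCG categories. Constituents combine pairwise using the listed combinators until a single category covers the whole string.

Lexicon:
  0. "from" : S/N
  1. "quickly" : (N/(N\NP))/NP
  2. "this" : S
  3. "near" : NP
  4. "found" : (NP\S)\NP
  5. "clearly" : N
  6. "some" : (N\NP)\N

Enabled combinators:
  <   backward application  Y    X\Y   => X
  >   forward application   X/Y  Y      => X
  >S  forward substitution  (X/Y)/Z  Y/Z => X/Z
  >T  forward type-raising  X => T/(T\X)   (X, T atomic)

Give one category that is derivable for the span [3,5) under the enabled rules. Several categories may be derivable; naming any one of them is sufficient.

NP\S

[0,7] S   >
  [0,1] "from" : S/N
  [1,7] N   >
    [1,5] N/(N\NP)   >
      [1,2] "quickly" : (N/(N\NP))/NP
      [2,5] NP   <
        [2,3] "this" : S
        [3,5] NP\S   <
          [3,4] "near" : NP
          [4,5] "found" : (NP\S)\NP
    [5,7] N\NP   <
      [5,6] "clearly" : N
      [6,7] "some" : (N\NP)\N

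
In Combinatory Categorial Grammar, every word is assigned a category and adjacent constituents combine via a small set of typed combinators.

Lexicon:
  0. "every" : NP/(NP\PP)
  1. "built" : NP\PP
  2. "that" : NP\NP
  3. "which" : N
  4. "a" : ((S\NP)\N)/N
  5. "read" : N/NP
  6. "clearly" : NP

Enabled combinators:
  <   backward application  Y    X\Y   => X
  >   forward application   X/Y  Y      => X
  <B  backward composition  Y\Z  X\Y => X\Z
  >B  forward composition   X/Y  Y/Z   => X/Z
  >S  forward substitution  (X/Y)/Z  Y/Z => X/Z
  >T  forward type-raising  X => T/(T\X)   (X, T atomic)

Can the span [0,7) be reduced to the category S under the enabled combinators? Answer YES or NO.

YES

[0,7] S   <
  [0,2] NP   >
    [0,1] "every" : NP/(NP\PP)
    [1,2] "built" : NP\PP
  [2,7] S\NP   <B
    [2,3] "that" : NP\NP
    [3,7] S\NP   <
      [3,4] "which" : N
      [4,7] (S\NP)\N   >
        [4,5] "a" : ((S\NP)\N)/N
        [5,7] N   >
          [5,6] "read" : N/NP
          [6,7] "clearly" : NP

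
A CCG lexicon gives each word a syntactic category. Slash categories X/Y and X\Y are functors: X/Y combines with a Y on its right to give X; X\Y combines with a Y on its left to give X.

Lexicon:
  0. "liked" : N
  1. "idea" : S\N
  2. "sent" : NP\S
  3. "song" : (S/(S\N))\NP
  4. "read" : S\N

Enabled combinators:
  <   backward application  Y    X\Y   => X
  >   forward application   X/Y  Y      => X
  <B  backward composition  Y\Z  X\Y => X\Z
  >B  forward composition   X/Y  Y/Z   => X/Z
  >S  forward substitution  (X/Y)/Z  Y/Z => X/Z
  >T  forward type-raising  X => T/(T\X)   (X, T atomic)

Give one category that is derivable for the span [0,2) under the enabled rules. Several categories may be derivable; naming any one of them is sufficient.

[0,5] S   >
  [0,4] S/(S\N)   <
    [0,3] NP   <
      [0,2] S   <
        [0,1] "liked" : N
        [1,2] "idea" : S\N
      [2,3] "sent" : NP\S
    [3,4] "song" : (S/(S\N))\NP
  [4,5] "read" : S\N

S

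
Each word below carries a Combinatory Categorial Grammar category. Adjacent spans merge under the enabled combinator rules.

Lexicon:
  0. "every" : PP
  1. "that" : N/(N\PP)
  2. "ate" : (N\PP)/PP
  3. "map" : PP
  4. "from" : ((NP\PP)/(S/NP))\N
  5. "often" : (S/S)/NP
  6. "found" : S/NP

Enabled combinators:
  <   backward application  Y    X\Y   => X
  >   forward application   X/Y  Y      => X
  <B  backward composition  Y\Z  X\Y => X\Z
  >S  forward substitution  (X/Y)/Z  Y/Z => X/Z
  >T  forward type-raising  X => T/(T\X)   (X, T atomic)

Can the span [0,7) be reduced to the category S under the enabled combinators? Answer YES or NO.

PP N/(N\PP) (N\PP)/PP PP ((NP\PP)/(S/NP))\N (S/S)/NP S/NP
CKY chart[0,7] = {N/(N\NP), NP, NP/(NP\NP), PP/(PP\NP), S/(S\NP)}; S ∉ chart

NO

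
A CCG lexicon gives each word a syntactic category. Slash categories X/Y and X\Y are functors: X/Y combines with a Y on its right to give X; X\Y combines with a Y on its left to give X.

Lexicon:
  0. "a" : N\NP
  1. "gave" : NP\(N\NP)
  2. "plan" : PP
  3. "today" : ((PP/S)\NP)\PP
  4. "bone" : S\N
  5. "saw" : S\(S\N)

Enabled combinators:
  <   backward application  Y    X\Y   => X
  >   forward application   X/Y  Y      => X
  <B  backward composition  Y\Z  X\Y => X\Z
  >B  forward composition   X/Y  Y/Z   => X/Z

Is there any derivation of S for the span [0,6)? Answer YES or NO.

NO

N\NP NP\(N\NP) PP ((PP/S)\NP)\PP S\N S\(S\N)
CKY chart[0,6] = {PP}; S ∉ chart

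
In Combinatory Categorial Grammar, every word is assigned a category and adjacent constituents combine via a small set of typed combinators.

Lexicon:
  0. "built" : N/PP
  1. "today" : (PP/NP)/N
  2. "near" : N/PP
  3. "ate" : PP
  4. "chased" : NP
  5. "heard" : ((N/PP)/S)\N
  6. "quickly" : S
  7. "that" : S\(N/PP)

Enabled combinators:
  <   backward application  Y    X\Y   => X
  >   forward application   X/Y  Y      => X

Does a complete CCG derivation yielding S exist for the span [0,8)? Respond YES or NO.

YES

[0,8] S   <
  [0,7] N/PP   >
    [0,6] (N/PP)/S   <
      [0,5] N   >
        [0,1] "built" : N/PP
        [1,5] PP   >
          [1,4] PP/NP   >
            [1,2] "today" : (PP/NP)/N
            [2,4] N   >
              [2,3] "near" : N/PP
              [3,4] "ate" : PP
          [4,5] "chased" : NP
      [5,6] "heard" : ((N/PP)/S)\N
    [6,7] "quickly" : S
  [7,8] "that" : S\(N/PP)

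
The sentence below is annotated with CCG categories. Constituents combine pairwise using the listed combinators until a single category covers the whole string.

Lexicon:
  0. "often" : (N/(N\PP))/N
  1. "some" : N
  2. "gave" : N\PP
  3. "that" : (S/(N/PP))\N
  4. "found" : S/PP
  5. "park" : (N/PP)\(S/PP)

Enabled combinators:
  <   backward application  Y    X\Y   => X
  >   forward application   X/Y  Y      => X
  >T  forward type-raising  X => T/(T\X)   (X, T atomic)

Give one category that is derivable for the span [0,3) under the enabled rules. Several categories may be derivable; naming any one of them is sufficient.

N

[0,6] S   >
  [0,4] S/(N/PP)   <
    [0,3] N   >
      [0,2] N/(N\PP)   >
        [0,1] "often" : (N/(N\PP))/N
        [1,2] "some" : N
      [2,3] "gave" : N\PP
    [3,4] "that" : (S/(N/PP))\N
  [4,6] N/PP   <
    [4,5] "found" : S/PP
    [5,6] "park" : (N/PP)\(S/PP)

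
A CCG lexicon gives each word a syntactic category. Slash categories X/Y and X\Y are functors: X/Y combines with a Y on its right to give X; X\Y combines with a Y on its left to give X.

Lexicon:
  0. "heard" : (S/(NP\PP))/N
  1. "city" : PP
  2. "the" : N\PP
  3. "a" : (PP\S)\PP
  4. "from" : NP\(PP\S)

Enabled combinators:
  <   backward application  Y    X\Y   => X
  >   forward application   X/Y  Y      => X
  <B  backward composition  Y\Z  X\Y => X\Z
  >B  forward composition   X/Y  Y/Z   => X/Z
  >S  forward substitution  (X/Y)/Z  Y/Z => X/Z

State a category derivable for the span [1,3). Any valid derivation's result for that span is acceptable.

N

[0,5] S   >
  [0,3] S/(NP\PP)   >
    [0,1] "heard" : (S/(NP\PP))/N
    [1,3] N   <
      [1,2] "city" : PP
      [2,3] "the" : N\PP
  [3,5] NP\PP   <B
    [3,4] "a" : (PP\S)\PP
    [4,5] "from" : NP\(PP\S)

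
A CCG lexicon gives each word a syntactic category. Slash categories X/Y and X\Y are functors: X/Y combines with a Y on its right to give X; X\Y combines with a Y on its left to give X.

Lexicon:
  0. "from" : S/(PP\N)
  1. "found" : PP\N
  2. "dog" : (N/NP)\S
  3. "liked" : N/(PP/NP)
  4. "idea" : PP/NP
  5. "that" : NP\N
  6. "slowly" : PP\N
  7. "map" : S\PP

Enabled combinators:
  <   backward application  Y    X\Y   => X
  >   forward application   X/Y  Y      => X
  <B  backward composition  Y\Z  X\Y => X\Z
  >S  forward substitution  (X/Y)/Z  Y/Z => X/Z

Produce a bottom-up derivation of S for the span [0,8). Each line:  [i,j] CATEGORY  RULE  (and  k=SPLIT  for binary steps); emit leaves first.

[0,1] S/(PP\N)  lex  "from"
[1,2] PP\N  lex  "found"
[0,2] S  >  k=1
[2,3] (N/NP)\S  lex  "dog"
[0,3] N/NP  <  k=2
[3,4] N/(PP/NP)  lex  "liked"
[4,5] PP/NP  lex  "idea"
[3,5] N  >  k=4
[5,6] NP\N  lex  "that"
[3,6] NP  <  k=5
[0,6] N  >  k=3
[6,7] PP\N  lex  "slowly"
[7,8] S\PP  lex  "map"
[6,8] S\N  <B  k=7
[0,8] S  <  k=6

[0,8] S   <
  [0,6] N   >
    [0,3] N/NP   <
      [0,2] S   >
        [0,1] "from" : S/(PP\N)
        [1,2] "found" : PP\N
      [2,3] "dog" : (N/NP)\S
    [3,6] NP   <
      [3,5] N   >
        [3,4] "liked" : N/(PP/NP)
        [4,5] "idea" : PP/NP
      [5,6] "that" : NP\N
  [6,8] S\N   <B
    [6,7] "slowly" : PP\N
    [7,8] "map" : S\PP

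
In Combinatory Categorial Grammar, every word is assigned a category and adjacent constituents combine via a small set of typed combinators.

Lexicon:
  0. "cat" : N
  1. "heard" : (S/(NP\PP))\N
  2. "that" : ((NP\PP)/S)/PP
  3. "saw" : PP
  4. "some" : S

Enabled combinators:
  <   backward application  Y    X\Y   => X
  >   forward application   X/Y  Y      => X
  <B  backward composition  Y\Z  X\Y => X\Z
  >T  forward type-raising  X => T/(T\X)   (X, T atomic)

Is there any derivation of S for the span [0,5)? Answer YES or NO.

[0,5] S   >
  [0,2] S/(NP\PP)   <
    [0,1] "cat" : N
    [1,2] "heard" : (S/(NP\PP))\N
  [2,5] NP\PP   >
    [2,4] (NP\PP)/S   >
      [2,3] "that" : ((NP\PP)/S)/PP
      [3,4] "saw" : PP
    [4,5] "some" : S

YES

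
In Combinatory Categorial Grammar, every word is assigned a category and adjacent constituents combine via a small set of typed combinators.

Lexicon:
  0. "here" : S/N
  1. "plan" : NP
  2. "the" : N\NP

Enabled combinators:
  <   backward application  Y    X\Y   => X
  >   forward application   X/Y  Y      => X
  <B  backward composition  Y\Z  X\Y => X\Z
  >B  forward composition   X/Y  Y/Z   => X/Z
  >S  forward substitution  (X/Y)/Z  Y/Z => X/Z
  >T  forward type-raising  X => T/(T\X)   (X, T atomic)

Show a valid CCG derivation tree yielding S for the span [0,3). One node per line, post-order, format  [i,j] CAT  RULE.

[0,3] S   >
  [0,1] "here" : S/N
  [1,3] N   <
    [1,2] "plan" : NP
    [2,3] "the" : N\NP

[0,1] S/N  lex  "here"
[1,2] NP  lex  "plan"
[2,3] N\NP  lex  "the"
[1,3] N  <  k=2
[0,3] S  >  k=1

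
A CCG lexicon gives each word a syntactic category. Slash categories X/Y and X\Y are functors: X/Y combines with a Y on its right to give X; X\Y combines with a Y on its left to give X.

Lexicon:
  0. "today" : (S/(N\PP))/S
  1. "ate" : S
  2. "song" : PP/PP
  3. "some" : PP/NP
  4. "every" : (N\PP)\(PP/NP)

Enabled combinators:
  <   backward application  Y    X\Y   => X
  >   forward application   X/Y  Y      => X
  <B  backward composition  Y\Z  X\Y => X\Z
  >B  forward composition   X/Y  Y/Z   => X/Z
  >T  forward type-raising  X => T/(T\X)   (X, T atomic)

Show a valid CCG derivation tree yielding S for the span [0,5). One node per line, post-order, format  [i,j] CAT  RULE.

[0,5] S   >
  [0,2] S/(N\PP)   >
    [0,1] "today" : (S/(N\PP))/S
    [1,2] "ate" : S
  [2,5] N\PP   <
    [2,4] PP/NP   >B
      [2,3] "song" : PP/PP
      [3,4] "some" : PP/NP
    [4,5] "every" : (N\PP)\(PP/NP)

[0,1] (S/(N\PP))/S  lex  "today"
[1,2] S  lex  "ate"
[0,2] S/(N\PP)  >  k=1
[2,3] PP/PP  lex  "song"
[3,4] PP/NP  lex  "some"
[2,4] PP/NP  >B  k=3
[4,5] (N\PP)\(PP/NP)  lex  "every"
[2,5] N\PP  <  k=4
[0,5] S  >  k=2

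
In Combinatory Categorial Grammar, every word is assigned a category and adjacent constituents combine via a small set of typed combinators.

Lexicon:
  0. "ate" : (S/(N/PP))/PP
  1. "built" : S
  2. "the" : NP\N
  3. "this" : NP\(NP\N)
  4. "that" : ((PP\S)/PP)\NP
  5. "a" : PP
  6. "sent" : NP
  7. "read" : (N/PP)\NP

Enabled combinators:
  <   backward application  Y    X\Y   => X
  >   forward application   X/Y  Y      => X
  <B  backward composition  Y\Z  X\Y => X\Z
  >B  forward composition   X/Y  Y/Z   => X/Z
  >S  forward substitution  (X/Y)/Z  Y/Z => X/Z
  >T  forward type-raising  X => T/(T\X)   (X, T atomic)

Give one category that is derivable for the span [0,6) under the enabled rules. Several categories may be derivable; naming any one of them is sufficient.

[0,8] S   >
  [0,6] S/(N/PP)   >
    [0,1] "ate" : (S/(N/PP))/PP
    [1,6] PP   >
      [1,2] PP/(PP\S)   >T
        [1,2] "built" : S
      [2,6] PP\S   >
        [2,5] (PP\S)/PP   <
          [2,4] NP   <
            [2,3] "the" : NP\N
            [3,4] "this" : NP\(NP\N)
          [4,5] "that" : ((PP\S)/PP)\NP
        [5,6] "a" : PP
  [6,8] N/PP   <
    [6,7] "sent" : NP
    [7,8] "read" : (N/PP)\NP

S/(N/PP)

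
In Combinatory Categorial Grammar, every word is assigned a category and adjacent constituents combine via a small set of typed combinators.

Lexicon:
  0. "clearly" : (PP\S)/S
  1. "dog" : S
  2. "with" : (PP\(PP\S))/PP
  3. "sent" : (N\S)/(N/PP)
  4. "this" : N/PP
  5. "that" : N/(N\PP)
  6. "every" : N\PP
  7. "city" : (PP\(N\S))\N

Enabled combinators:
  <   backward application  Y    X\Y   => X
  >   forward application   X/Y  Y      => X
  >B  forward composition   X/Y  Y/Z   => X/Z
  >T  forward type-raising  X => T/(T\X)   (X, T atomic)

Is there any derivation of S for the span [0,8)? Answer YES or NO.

(PP\S)/S S (PP\(PP\S))/PP (N\S)/(N/PP) N/PP N/(N\PP) N\PP (PP\(N\S))\N
CKY chart[0,8] = {N/(N\PP), NP/(NP\PP), PP, PP/(PP\PP), S/(S\PP)}; S ∉ chart

NO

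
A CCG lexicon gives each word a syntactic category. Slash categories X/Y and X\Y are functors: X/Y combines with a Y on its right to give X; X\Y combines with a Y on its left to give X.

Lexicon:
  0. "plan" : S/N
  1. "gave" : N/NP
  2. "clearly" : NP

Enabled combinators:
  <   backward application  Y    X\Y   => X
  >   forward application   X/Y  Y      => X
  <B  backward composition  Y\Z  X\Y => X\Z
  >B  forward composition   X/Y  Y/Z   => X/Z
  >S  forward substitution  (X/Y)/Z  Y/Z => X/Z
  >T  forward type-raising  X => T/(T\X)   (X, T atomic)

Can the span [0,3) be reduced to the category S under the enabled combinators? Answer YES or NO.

[0,3] S   >
  [0,2] S/NP   >B
    [0,1] "plan" : S/N
    [1,2] "gave" : N/NP
  [2,3] "clearly" : NP

YES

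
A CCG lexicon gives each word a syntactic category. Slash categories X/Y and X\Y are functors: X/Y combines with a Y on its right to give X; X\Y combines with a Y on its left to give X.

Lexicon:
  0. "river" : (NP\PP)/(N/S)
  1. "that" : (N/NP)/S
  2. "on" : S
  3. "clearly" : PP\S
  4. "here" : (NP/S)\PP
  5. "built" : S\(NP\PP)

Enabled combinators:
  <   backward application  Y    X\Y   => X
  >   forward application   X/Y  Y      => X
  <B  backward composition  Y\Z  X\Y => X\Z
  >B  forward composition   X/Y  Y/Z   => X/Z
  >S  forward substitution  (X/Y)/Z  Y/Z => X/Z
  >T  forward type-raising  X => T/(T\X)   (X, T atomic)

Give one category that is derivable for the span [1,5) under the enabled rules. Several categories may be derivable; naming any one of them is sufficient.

[0,6] S   <
  [0,5] NP\PP   >
    [0,1] "river" : (NP\PP)/(N/S)
    [1,5] N/S   >S
      [1,2] "that" : (N/NP)/S
      [2,5] NP/S   <
        [2,4] PP   >
          [2,3] PP/(PP\S)   >T
            [2,3] "on" : S
          [3,4] "clearly" : PP\S
        [4,5] "here" : (NP/S)\PP
  [5,6] "built" : S\(NP\PP)

N/S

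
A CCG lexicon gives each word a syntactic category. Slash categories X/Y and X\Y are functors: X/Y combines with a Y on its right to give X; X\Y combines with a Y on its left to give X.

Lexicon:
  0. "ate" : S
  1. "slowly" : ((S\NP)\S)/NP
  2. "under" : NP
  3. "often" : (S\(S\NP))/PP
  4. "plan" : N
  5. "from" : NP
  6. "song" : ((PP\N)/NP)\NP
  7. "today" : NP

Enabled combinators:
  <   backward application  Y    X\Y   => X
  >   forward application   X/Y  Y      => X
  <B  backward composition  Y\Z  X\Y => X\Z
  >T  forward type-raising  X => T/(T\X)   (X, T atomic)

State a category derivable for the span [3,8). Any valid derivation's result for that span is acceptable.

[0,8] S   <
  [0,3] S\NP   <
    [0,1] "ate" : S
    [1,3] (S\NP)\S   >
      [1,2] "slowly" : ((S\NP)\S)/NP
      [2,3] "under" : NP
  [3,8] S\(S\NP)   >
    [3,4] "often" : (S\(S\NP))/PP
    [4,8] PP   >
      [4,5] PP/(PP\N)   >T
        [4,5] "plan" : N
      [5,8] PP\N   >
        [5,7] (PP\N)/NP   <
          [5,6] "from" : NP
          [6,7] "song" : ((PP\N)/NP)\NP
        [7,8] "today" : NP

S\(S\NP)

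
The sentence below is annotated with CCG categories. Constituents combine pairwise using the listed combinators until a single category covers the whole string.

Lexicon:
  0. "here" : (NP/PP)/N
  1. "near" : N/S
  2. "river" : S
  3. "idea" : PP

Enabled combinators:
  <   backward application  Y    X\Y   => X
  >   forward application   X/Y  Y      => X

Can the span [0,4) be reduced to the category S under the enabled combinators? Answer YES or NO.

(NP/PP)/N N/S S PP
CKY chart[0,4] = {NP}; S ∉ chart

NO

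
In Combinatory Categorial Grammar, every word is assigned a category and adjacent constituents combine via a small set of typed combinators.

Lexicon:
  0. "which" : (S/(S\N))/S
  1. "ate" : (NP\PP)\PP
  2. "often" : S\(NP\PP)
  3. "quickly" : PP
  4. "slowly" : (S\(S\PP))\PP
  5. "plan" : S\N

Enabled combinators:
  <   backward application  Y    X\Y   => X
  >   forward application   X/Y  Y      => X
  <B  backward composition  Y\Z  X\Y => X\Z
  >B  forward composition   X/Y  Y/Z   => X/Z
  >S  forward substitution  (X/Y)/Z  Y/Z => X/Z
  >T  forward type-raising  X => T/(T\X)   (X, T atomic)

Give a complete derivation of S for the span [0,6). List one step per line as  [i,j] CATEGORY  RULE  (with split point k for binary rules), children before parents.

[0,1] (S/(S\N))/S  lex  "which"
[1,2] (NP\PP)\PP  lex  "ate"
[2,3] S\(NP\PP)  lex  "often"
[1,3] S\PP  <B  k=2
[3,4] PP  lex  "quickly"
[4,5] (S\(S\PP))\PP  lex  "slowly"
[3,5] S\(S\PP)  <  k=4
[1,5] S  <  k=3
[0,5] S/(S\N)  >  k=1
[5,6] S\N  lex  "plan"
[0,6] S  >  k=5

[0,6] S   >
  [0,5] S/(S\N)   >
    [0,1] "which" : (S/(S\N))/S
    [1,5] S   <
      [1,3] S\PP   <B
        [1,2] "ate" : (NP\PP)\PP
        [2,3] "often" : S\(NP\PP)
      [3,5] S\(S\PP)   <
        [3,4] "quickly" : PP
        [4,5] "slowly" : (S\(S\PP))\PP
  [5,6] "plan" : S\N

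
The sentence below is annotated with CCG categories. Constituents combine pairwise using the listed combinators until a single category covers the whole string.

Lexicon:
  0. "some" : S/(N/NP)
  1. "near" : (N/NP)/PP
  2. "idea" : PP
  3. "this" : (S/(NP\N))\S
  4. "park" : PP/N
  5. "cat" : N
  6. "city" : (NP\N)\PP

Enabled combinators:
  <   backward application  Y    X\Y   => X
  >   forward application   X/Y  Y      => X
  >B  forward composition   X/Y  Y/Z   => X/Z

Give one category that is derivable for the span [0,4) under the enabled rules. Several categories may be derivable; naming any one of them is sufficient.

[0,7] S   >
  [0,4] S/(NP\N)   <
    [0,3] S   >
      [0,2] S/PP   >B
        [0,1] "some" : S/(N/NP)
        [1,2] "near" : (N/NP)/PP
      [2,3] "idea" : PP
    [3,4] "this" : (S/(NP\N))\S
  [4,7] NP\N   <
    [4,6] PP   >
      [4,5] "park" : PP/N
      [5,6] "cat" : N
    [6,7] "city" : (NP\N)\PP

S/(NP\N)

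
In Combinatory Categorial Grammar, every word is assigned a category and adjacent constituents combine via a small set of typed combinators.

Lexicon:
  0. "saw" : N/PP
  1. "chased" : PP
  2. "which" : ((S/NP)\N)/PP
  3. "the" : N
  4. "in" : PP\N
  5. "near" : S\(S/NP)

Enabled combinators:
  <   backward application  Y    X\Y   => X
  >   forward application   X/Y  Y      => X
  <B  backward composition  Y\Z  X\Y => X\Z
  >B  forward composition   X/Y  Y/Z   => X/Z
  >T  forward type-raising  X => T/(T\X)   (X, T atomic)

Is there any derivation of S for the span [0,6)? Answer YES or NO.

[0,6] S   <
  [0,5] S/NP   <
    [0,2] N   >
      [0,1] "saw" : N/PP
      [1,2] "chased" : PP
    [2,5] (S/NP)\N   >
      [2,3] "which" : ((S/NP)\N)/PP
      [3,5] PP   <
        [3,4] "the" : N
        [4,5] "in" : PP\N
  [5,6] "near" : S\(S/NP)

YES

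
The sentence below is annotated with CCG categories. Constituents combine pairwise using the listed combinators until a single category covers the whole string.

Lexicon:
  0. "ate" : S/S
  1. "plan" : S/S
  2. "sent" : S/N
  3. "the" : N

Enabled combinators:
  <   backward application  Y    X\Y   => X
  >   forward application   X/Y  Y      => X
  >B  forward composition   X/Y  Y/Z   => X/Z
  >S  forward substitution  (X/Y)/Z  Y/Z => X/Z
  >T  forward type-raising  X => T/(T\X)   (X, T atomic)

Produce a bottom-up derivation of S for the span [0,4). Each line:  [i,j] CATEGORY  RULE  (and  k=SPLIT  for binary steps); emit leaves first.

[0,4] S   >
  [0,3] S/N   >B
    [0,1] "ate" : S/S
    [1,3] S/N   >B
      [1,2] "plan" : S/S
      [2,3] "sent" : S/N
  [3,4] "the" : N

[0,1] S/S  lex  "ate"
[1,2] S/S  lex  "plan"
[2,3] S/N  lex  "sent"
[1,3] S/N  >B  k=2
[0,3] S/N  >B  k=1
[3,4] N  lex  "the"
[0,4] S  >  k=3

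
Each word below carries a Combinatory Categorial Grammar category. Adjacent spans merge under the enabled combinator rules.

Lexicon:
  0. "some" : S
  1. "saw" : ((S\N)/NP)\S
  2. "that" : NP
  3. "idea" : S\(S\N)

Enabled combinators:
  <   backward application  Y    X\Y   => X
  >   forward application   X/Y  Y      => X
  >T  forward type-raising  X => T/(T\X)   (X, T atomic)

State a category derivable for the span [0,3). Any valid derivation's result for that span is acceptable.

[0,4] S   <
  [0,3] S\N   >
    [0,2] (S\N)/NP   <
      [0,1] "some" : S
      [1,2] "saw" : ((S\N)/NP)\S
    [2,3] "that" : NP
  [3,4] "idea" : S\(S\N)

S\N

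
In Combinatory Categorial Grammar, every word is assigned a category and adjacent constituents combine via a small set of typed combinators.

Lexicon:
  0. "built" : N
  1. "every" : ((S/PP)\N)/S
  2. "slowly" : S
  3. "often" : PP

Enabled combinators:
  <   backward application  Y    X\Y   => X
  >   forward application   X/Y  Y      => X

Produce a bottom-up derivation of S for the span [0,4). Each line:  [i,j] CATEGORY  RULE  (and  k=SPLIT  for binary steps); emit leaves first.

[0,1] N  lex  "built"
[1,2] ((S/PP)\N)/S  lex  "every"
[2,3] S  lex  "slowly"
[1,3] (S/PP)\N  >  k=2
[0,3] S/PP  <  k=1
[3,4] PP  lex  "often"
[0,4] S  >  k=3

[0,4] S   >
  [0,3] S/PP   <
    [0,1] "built" : N
    [1,3] (S/PP)\N   >
      [1,2] "every" : ((S/PP)\N)/S
      [2,3] "slowly" : S
  [3,4] "often" : PP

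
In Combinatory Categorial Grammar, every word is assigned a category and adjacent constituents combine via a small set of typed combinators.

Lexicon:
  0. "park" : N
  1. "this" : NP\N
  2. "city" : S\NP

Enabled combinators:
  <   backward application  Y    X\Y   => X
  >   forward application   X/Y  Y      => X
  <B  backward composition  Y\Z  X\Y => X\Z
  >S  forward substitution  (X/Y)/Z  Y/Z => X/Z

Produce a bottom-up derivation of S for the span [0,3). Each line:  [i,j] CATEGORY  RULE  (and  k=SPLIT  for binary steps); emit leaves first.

[0,1] N  lex  "park"
[1,2] NP\N  lex  "this"
[0,2] NP  <  k=1
[2,3] S\NP  lex  "city"
[0,3] S  <  k=2

[0,3] S   <
  [0,2] NP   <
    [0,1] "park" : N
    [1,2] "this" : NP\N
  [2,3] "city" : S\NP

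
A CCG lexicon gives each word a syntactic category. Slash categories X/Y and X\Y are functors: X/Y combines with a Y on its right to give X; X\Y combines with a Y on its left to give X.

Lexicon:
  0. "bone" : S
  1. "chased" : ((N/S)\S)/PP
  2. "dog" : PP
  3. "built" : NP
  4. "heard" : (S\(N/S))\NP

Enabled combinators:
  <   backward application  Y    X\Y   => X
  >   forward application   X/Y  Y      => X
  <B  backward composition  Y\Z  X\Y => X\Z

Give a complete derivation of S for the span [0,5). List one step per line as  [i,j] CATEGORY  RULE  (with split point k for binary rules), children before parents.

[0,1] S  lex  "bone"
[1,2] ((N/S)\S)/PP  lex  "chased"
[2,3] PP  lex  "dog"
[1,3] (N/S)\S  >  k=2
[0,3] N/S  <  k=1
[3,4] NP  lex  "built"
[4,5] (S\(N/S))\NP  lex  "heard"
[3,5] S\(N/S)  <  k=4
[0,5] S  <  k=3

[0,5] S   <
  [0,3] N/S   <
    [0,1] "bone" : S
    [1,3] (N/S)\S   >
      [1,2] "chased" : ((N/S)\S)/PP
      [2,3] "dog" : PP
  [3,5] S\(N/S)   <
    [3,4] "built" : NP
    [4,5] "heard" : (S\(N/S))\NP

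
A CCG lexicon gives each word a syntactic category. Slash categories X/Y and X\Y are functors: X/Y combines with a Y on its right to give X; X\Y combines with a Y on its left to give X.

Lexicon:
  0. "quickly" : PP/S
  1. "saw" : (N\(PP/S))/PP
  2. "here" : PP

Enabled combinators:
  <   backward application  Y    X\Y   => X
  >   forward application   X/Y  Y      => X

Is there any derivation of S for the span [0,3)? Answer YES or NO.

PP/S (N\(PP/S))/PP PP
CKY chart[0,3] = {N}; S ∉ chart

NO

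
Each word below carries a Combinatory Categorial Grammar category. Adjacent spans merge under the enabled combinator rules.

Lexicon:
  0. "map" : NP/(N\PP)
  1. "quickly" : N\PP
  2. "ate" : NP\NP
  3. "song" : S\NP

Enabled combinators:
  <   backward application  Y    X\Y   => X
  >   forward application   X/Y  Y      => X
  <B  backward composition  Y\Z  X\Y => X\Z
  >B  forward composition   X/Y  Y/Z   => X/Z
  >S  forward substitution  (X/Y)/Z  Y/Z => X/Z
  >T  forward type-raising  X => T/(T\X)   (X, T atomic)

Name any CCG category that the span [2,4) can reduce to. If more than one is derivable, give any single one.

S\NP

[0,4] S   <
  [0,2] NP   >
    [0,1] "map" : NP/(N\PP)
    [1,2] "quickly" : N\PP
  [2,4] S\NP   <B
    [2,3] "ate" : NP\NP
    [3,4] "song" : S\NP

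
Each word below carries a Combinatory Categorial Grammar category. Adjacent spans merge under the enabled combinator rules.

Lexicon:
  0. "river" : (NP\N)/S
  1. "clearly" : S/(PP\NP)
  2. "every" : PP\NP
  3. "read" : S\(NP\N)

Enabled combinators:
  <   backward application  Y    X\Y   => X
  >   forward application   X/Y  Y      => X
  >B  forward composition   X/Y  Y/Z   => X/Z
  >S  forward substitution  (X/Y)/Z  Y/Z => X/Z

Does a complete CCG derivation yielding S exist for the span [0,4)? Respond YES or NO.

YES

[0,4] S   <
  [0,3] NP\N   >
    [0,1] "river" : (NP\N)/S
    [1,3] S   >
      [1,2] "clearly" : S/(PP\NP)
      [2,3] "every" : PP\NP
  [3,4] "read" : S\(NP\N)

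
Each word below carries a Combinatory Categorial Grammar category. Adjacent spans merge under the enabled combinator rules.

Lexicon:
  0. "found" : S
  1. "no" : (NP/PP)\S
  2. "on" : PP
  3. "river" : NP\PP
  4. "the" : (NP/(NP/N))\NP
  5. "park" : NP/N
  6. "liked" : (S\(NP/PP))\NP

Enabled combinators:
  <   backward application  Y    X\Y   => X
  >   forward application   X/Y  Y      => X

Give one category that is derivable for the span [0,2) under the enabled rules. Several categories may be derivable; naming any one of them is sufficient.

[0,7] S   <
  [0,2] NP/PP   <
    [0,1] "found" : S
    [1,2] "no" : (NP/PP)\S
  [2,7] S\(NP/PP)   <
    [2,6] NP   >
      [2,5] NP/(NP/N)   <
        [2,4] NP   <
          [2,3] "on" : PP
          [3,4] "river" : NP\PP
        [4,5] "the" : (NP/(NP/N))\NP
      [5,6] "park" : NP/N
    [6,7] "liked" : (S\(NP/PP))\NP

NP/PP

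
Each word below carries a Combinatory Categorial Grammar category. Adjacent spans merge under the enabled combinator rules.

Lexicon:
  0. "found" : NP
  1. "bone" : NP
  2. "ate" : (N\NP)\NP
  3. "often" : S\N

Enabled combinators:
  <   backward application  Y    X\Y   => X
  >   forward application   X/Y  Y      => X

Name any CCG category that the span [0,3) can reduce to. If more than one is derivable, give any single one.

N

[0,4] S   <
  [0,3] N   <
    [0,1] "found" : NP
    [1,3] N\NP   <
      [1,2] "bone" : NP
      [2,3] "ate" : (N\NP)\NP
  [3,4] "often" : S\N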